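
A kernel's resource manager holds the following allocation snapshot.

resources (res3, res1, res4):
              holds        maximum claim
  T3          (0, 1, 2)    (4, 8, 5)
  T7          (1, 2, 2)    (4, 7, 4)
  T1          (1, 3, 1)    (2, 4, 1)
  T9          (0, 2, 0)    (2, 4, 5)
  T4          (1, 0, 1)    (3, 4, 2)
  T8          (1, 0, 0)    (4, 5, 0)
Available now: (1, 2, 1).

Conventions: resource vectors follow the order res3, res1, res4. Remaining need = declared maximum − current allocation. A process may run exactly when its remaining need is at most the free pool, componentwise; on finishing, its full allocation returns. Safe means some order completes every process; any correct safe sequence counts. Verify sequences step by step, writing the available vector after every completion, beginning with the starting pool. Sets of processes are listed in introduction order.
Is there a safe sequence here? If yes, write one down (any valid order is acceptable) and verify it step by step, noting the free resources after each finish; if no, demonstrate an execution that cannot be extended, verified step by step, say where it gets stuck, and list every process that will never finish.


SAFE. One safe sequence: T1, T4, T7, T8, T3, T9.
Key observation: the order's first zero-slack moment is T1 ((1, 1, 0) needed, (1, 2, 1) free — a requested resource with nothing to spare).
Step-by-step check:
  pool = (1, 2, 1)
  T1: need (1, 1, 0) fits (1, 2, 1); releases (1, 3, 1), pool now (2, 5, 2)
  T4: need (2, 4, 1) fits (2, 5, 2); releases (1, 0, 1), pool now (3, 5, 3)
  T7: need (3, 5, 2) fits (3, 5, 3); releases (1, 2, 2), pool now (4, 7, 5)
  T8: need (3, 5, 0) fits (4, 7, 5); releases (1, 0, 0), pool now (5, 7, 5)
  T3: need (4, 7, 3) fits (5, 7, 5); releases (0, 1, 2), pool now (5, 8, 7)
  T9: need (2, 2, 5) fits (5, 8, 7); releases (0, 2, 0), pool now (5, 10, 7)


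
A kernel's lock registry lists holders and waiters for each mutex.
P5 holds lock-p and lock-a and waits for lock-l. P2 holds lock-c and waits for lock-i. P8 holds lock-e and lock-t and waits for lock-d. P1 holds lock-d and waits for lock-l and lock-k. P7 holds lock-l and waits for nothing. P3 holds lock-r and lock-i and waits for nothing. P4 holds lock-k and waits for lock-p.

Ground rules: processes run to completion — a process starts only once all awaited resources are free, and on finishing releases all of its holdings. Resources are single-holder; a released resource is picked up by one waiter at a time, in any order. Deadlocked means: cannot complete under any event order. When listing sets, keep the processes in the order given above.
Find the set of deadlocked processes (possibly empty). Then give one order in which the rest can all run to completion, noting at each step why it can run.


The deadlocked set is empty.
Key observation: the wait graph is acyclic; completion cascades from the unblocked processes through everyone else.
The rest can finish in the order P7, P5, P4, P3, P2, P1, P8.
Check, step by step:
  run P7 (it waits on nothing); releases lock-l
  run P5 (all its waits — lock-l — are resolved); releases lock-p and lock-a
  run P4 (all its waits — lock-p — are resolved); releases lock-k
  run P3 (it waits on nothing); releases lock-r and lock-i
  run P2 (all its waits — lock-i — are resolved); releases lock-c
  run P1 (all its waits — lock-l and lock-k — are resolved); releases lock-d
  run P8 (all its waits — lock-d — are resolved); releases lock-e and lock-t


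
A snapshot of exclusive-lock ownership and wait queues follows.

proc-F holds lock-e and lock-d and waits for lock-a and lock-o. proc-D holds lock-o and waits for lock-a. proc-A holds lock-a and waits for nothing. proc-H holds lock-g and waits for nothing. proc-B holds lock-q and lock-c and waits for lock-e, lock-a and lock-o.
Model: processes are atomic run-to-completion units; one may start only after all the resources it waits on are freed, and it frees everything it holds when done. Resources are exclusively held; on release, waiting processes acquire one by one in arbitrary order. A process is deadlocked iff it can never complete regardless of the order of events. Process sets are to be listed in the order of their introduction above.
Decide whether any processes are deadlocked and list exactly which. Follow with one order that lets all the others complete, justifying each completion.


The deadlocked set is empty.
Key observation: the waits form no ring: some process can always run, and its releases unblock the others one by one.
One completion order for the rest: proc-A, proc-D, proc-H, proc-F, proc-B.
Check, step by step:
  proc-A waits on nothing -> runs at once and releases lock-a
  proc-D waits on lock-a — all released -> runs and releases lock-o
  proc-H waits on nothing -> runs at once and releases lock-g
  proc-F waits on lock-a and lock-o — all released -> runs and releases lock-e and lock-d
  proc-B waits on lock-e, lock-a and lock-o — all released -> runs and releases lock-q and lock-c


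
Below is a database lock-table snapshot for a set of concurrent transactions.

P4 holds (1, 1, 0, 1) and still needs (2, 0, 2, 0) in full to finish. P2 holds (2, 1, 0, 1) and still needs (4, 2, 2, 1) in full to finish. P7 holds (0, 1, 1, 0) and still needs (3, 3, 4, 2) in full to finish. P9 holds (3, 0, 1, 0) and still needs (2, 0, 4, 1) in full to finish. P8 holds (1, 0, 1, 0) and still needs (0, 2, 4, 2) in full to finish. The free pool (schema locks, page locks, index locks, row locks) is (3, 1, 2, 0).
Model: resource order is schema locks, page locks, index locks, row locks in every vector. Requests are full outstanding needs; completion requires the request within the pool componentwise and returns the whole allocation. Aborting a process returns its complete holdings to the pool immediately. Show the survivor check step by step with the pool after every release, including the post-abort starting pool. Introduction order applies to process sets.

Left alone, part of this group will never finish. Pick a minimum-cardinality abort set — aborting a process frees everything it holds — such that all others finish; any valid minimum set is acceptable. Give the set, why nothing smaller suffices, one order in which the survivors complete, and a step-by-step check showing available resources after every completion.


The answer: abort P7 and P8.
Key observation: P9 could never have finished before the abort; with (1, 1, 2, 0) returned by P7 and P8, it fits at step 3.
Minimality, checking each single-abort alternative: P4 alone leaves P7 blocked (short on index locks); P2 alone leaves P7 blocked (short on index locks); P7 alone leaves P9 blocked (short on index locks); P9 alone leaves P7 blocked (short on index locks); P8 alone leaves P7 blocked (short on index locks).
One survivor order: P4, P2, P9. Check, step by step (post-abort pool first):
  pool = (4, 2, 4, 0)
  P4: need (2, 0, 2, 0) fits (4, 2, 4, 0); releases (1, 1, 0, 1), pool now (5, 3, 4, 1)
  P2: need (4, 2, 2, 1) fits (5, 3, 4, 1); releases (2, 1, 0, 1), pool now (7, 4, 4, 2)
  P9: need (2, 0, 4, 1) fits (7, 4, 4, 2); releases (3, 0, 1, 0), pool now (10, 4, 5, 2)


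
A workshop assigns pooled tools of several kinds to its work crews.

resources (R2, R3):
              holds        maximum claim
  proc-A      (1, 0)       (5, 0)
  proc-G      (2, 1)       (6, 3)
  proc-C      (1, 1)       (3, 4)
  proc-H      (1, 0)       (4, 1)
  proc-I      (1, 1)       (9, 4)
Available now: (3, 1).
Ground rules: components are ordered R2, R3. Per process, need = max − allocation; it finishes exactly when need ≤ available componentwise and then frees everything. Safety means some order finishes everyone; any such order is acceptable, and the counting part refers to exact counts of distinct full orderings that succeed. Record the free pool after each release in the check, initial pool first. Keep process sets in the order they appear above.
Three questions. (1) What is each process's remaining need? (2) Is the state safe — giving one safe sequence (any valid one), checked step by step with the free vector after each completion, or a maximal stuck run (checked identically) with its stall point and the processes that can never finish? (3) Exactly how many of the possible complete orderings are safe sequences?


(1) Need matrix, components ordered R2, R3:
  proc-A: (4, 0)
  proc-G: (4, 2)
  proc-C: (2, 3)
  proc-H: (3, 1)
  proc-I: (8, 3)
(2) The state is UNSAFE.
Key observation: R3 is the bottleneck — with proc-H, proc-A done the pool holds (5, 1), short of every remaining need.
A maximal execution: proc-H, proc-A — then nothing else fits. Step-by-step check:
  pool = (3, 1)
  proc-H: need (3, 1) fits (3, 1); releases (1, 0), pool now (4, 1)
  proc-A: need (4, 0) fits (4, 1); releases (1, 0), pool now (5, 1)
  proc-G still needs (4, 2) but only (5, 1) is free — short on R3
  proc-C still needs (2, 3) but only (5, 1) is free — short on R3
  proc-I still needs (8, 3) but only (5, 1) is free — short on R2 and R3
Permanently blocked: proc-G, proc-C and proc-I.
(3) The exact count: 0 of the possible complete orderings are safe sequences.


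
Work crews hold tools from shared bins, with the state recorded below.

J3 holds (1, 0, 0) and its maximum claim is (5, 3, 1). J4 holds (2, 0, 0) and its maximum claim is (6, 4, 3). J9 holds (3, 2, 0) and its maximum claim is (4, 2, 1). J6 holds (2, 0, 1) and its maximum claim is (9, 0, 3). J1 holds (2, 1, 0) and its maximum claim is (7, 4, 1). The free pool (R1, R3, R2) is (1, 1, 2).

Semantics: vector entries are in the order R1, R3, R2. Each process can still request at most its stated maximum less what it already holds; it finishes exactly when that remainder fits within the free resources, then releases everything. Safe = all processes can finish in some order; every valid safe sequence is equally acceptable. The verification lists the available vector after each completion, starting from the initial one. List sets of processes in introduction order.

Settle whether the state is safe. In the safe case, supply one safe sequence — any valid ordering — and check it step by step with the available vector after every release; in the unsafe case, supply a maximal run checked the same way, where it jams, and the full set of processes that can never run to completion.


SAFE, for example via the order J9, J3, J1, J6, J4.
Key observation: J9 is the earliest step where a requested resource binds exactly: need (1, 0, 1), pool (1, 1, 2) at its turn.
Verifying each step:
  pool = (1, 1, 2)
  J9: need (1, 0, 1) fits (1, 1, 2); releases (3, 2, 0), pool now (4, 3, 2)
  J3: need (4, 3, 1) fits (4, 3, 2); releases (1, 0, 0), pool now (5, 3, 2)
  J1: need (5, 3, 1) fits (5, 3, 2); releases (2, 1, 0), pool now (7, 4, 2)
  J6: need (7, 0, 2) fits (7, 4, 2); releases (2, 0, 1), pool now (9, 4, 3)
  J4: need (4, 4, 3) fits (9, 4, 3); releases (2, 0, 0), pool now (11, 4, 3)


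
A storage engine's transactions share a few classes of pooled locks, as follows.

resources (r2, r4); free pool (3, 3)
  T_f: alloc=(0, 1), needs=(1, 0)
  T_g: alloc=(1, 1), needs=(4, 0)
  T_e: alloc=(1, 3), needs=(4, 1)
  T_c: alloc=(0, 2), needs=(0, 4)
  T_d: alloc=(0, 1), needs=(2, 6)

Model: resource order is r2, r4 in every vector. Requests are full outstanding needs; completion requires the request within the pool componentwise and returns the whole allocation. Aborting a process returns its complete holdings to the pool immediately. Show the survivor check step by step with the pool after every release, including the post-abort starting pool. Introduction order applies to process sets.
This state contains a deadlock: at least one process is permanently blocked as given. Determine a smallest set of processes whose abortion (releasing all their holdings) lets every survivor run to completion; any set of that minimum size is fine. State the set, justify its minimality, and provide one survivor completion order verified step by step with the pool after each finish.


Abort T_g.
Key observation: T_e could never have finished before the abort; with (1, 1) returned by T_g, it fits at step 1.
Minimality: the empty abort set fails — the state is deadlocked as it stands.
Survivors finish in the order: T_e, T_d, T_c, T_f. Verifying each step (pool after the aborts first):
  pool = (4, 4)
  run T_e (needs (4, 1), free (4, 4)); after release of (1, 3) the pool is (5, 7)
  run T_d (needs (2, 6), free (5, 7)); after release of (0, 1) the pool is (5, 8)
  run T_c (needs (0, 4), free (5, 8)); after release of (0, 2) the pool is (5, 10)
  run T_f (needs (1, 0), free (5, 10)); after release of (0, 1) the pool is (5, 11)


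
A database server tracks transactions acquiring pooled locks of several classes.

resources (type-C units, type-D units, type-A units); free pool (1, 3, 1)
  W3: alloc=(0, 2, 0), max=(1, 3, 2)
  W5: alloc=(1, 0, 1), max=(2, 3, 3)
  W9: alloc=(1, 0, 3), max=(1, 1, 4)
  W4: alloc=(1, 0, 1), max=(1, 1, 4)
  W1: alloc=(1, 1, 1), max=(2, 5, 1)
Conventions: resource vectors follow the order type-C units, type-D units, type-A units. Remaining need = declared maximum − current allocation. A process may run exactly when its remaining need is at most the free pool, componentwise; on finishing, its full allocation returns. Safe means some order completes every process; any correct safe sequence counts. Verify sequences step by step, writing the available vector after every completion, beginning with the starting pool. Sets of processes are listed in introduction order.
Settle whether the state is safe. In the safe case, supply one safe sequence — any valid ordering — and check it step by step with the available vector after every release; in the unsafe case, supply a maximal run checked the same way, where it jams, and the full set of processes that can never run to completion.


SAFE. One safe sequence: W9, W4, W3, W5, W1.
Key observation: W9 is the earliest step where a requested resource binds exactly: need (0, 1, 1), pool (1, 3, 1) at its turn.
Verifying each step:
  pool = (1, 3, 1)
  W9 needs (0, 1, 1) <= (1, 3, 1) -> finishes; pool += (1, 0, 3) = (2, 3, 4)
  W4 needs (0, 1, 3) <= (2, 3, 4) -> finishes; pool += (1, 0, 1) = (3, 3, 5)
  W3 needs (1, 1, 2) <= (3, 3, 5) -> finishes; pool += (0, 2, 0) = (3, 5, 5)
  W5 needs (1, 3, 2) <= (3, 5, 5) -> finishes; pool += (1, 0, 1) = (4, 5, 6)
  W1 needs (1, 4, 0) <= (4, 5, 6) -> finishes; pool += (1, 1, 1) = (5, 6, 7)


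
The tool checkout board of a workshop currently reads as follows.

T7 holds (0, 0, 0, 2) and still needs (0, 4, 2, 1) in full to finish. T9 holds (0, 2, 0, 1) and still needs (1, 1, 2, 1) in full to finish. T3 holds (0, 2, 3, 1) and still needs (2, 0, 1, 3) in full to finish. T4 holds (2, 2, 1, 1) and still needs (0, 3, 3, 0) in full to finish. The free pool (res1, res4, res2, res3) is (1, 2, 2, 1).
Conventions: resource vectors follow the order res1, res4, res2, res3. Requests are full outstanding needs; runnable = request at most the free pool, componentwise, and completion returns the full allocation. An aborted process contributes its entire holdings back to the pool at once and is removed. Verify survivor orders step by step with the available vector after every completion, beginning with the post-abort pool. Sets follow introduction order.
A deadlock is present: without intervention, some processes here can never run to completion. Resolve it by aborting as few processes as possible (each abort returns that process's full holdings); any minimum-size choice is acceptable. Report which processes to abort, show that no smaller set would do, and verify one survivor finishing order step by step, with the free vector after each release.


Minimum abort set: T3.
Key observation: T4 was stuck for good until T3 gave back (0, 2, 3, 1); in the order shown it finishes at step 2.
Minimality: the empty abort set fails — the state is deadlocked as it stands.
Survivors finish in the order: T9, T4, T7. Step-by-step check (pool after the aborts first):
  pool = (1, 4, 5, 2)
  T9: need (1, 1, 2, 1) fits (1, 4, 5, 2); releases (0, 2, 0, 1), pool now (1, 6, 5, 3)
  T4: need (0, 3, 3, 0) fits (1, 6, 5, 3); releases (2, 2, 1, 1), pool now (3, 8, 6, 4)
  T7: need (0, 4, 2, 1) fits (3, 8, 6, 4); releases (0, 0, 0, 2), pool now (3, 8, 6, 6)


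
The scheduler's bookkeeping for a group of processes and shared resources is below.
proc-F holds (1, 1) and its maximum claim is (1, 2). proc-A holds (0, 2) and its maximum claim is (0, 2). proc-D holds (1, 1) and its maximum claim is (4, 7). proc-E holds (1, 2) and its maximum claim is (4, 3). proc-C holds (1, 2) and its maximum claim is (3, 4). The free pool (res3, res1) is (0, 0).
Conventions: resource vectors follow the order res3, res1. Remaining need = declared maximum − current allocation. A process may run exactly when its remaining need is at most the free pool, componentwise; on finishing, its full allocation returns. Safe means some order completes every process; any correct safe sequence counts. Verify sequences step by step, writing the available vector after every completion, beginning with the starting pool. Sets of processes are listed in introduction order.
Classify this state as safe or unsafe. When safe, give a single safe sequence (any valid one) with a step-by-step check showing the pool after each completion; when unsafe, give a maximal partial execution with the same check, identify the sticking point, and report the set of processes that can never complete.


UNSAFE — no complete ordering exists.
Key observation: res3 is the bottleneck — with proc-A, proc-F done the pool holds (1, 3), short of every remaining need.
Going as far as possible: proc-A, proc-F; after that, nothing fits. Verifying each step:
  pool = (0, 0)
  run proc-A (needs (0, 0), free (0, 0)); after release of (0, 2) the pool is (0, 2)
  run proc-F (needs (0, 1), free (0, 2)); after release of (1, 1) the pool is (1, 3)
  proc-D cannot run: need (3, 6) vs free (1, 3) (insufficient res3 and res1)
  proc-E cannot run: need (3, 1) vs free (1, 3) (insufficient res3)
  proc-C cannot run: need (2, 2) vs free (1, 3) (insufficient res3)
Processes that can never finish: proc-D, proc-E and proc-C.


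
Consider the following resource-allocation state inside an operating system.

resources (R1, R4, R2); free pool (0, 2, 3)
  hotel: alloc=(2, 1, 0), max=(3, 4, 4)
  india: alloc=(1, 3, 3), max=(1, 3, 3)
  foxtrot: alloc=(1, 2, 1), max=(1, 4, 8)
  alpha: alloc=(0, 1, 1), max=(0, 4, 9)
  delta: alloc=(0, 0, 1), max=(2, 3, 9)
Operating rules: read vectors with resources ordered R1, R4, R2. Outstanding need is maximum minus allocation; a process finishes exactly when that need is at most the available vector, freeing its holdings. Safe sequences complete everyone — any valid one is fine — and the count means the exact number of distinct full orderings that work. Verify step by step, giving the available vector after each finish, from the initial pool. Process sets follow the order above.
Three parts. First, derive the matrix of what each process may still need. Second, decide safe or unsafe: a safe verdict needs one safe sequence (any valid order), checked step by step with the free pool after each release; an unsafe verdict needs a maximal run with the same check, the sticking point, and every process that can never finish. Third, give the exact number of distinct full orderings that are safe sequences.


(1) Outstanding need per process (order R1, R4, R2):
  hotel: (1, 3, 4)
  india: (0, 0, 0)
  foxtrot: (0, 2, 7)
  alpha: (0, 3, 8)
  delta: (2, 3, 8)
(2) The state is UNSAFE.
Key observation: even finishing india, hotel leaves just (3, 6, 6) free — too little R2 for any of the remaining processes.
Going as far as possible: india, hotel; after that, nothing fits. Walking it through:
  pool = (0, 2, 3)
  run india (needs (0, 0, 0), free (0, 2, 3)); after release of (1, 3, 3) the pool is (1, 5, 6)
  run hotel (needs (1, 3, 4), free (1, 5, 6)); after release of (2, 1, 0) the pool is (3, 6, 6)
  foxtrot cannot run: need (0, 2, 7) vs free (3, 6, 6) (insufficient R2)
  alpha cannot run: need (0, 3, 8) vs free (3, 6, 6) (insufficient R2)
  delta cannot run: need (2, 3, 8) vs free (3, 6, 6) (insufficient R2)
Never able to finish: foxtrot, alpha and delta.
(3) Exactly 0 of the possible complete orderings are safe sequences.


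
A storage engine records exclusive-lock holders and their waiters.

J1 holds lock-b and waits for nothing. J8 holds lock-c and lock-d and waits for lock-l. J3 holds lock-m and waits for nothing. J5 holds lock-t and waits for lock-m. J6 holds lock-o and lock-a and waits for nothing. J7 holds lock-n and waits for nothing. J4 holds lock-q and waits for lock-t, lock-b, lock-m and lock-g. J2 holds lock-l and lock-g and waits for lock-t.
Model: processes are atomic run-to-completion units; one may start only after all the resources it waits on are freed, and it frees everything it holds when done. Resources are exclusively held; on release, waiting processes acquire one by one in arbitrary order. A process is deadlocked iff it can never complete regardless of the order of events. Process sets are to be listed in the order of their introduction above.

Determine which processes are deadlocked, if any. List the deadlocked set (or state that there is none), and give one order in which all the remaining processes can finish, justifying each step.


Nothing here is deadlocked.
Key observation: all waits point, directly or indirectly, at processes that can finish, so nothing is permanently blocked.
One completion order for the rest: J3, J6, J5, J1, J7, J2, J4, J8.
Step-by-step check:
  run J3 (it waits on nothing); releases lock-m
  run J6 (it waits on nothing); releases lock-o and lock-a
  J5 waits on lock-m — all released -> runs and releases lock-t
  run J1 (it waits on nothing); releases lock-b
  run J7 (it waits on nothing); releases lock-n
  J2 waits on lock-t — all released -> runs and releases lock-l and lock-g
  J4 waits on lock-t, lock-b, lock-m and lock-g — all released -> runs and releases lock-q
  J8 waits on lock-l — all released -> runs and releases lock-c and lock-d


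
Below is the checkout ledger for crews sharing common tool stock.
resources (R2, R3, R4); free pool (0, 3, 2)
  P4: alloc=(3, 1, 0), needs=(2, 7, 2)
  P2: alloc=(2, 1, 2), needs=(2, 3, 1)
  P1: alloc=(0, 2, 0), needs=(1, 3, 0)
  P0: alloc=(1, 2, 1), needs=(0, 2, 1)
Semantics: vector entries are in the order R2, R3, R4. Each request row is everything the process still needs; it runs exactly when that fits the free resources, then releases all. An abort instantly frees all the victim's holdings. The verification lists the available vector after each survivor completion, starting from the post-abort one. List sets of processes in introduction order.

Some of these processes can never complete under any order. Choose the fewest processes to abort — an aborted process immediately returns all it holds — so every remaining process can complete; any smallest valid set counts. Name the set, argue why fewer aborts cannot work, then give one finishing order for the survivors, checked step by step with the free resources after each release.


Abort P2.
Key observation: no ordering could ever have run P4 before the abort of P2; with (2, 1, 2) back in the pool it fits at step 3.
No smaller set exists: with zero aborts the deadlock remains.
The survivors complete as P0, P1, P4. Step-by-step check (starting from the post-abort pool):
  pool = (2, 4, 4)
  P0: need (0, 2, 1) fits (2, 4, 4); releases (1, 2, 1), pool now (3, 6, 5)
  P1: need (1, 3, 0) fits (3, 6, 5); releases (0, 2, 0), pool now (3, 8, 5)
  P4: need (2, 7, 2) fits (3, 8, 5); releases (3, 1, 0), pool now (6, 9, 5)


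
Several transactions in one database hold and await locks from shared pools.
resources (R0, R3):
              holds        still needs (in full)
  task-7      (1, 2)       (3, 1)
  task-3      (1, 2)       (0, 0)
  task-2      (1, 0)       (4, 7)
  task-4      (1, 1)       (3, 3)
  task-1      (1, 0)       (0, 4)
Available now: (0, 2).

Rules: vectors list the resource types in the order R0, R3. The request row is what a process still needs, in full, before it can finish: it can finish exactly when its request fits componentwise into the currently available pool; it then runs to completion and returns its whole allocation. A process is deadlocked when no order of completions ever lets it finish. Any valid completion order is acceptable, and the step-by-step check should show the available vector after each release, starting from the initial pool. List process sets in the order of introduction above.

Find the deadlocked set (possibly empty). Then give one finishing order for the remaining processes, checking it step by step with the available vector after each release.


Deadlocked set: task-7, task-2 and task-4.
Key observation: even finishing task-3, task-1 leaves just (2, 4) free — too little R0 for any of the remaining processes.
One completion order for the rest: task-3, task-1. Verifying each step:
  pool = (0, 2)
  run task-3 (needs (0, 0), free (0, 2)); after release of (1, 2) the pool is (1, 4)
  run task-1 (needs (0, 4), free (1, 4)); after release of (1, 0) the pool is (2, 4)
None of the blocked processes ever fits:
  task-7 still needs (3, 1) but only (2, 4) is free — short on R0
  task-2 still needs (4, 7) but only (2, 4) is free — short on R0 and R3
  task-4 still needs (3, 3) but only (2, 4) is free — short on R0


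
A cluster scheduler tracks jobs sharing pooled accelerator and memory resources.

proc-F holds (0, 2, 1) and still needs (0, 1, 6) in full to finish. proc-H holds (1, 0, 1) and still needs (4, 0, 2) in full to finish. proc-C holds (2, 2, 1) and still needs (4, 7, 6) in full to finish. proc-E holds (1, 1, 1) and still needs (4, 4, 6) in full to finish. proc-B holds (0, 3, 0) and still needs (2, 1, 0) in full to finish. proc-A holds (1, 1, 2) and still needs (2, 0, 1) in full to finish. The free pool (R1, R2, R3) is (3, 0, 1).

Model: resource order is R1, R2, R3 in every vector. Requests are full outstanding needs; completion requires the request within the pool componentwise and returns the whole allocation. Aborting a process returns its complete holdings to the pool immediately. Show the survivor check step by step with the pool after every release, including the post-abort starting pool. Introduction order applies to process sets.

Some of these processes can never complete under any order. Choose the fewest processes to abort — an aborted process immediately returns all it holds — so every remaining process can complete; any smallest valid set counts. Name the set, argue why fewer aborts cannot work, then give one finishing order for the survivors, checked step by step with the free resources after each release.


Abort proc-F and proc-C.
Key observation: the returned (2, 4, 2) from proc-F and proc-C is what brings proc-E — unrunnable before, under any order — into play at step 4.
No one abort is enough; case by case: proc-F alone leaves proc-C blocked (short on R2 and R3); proc-H alone leaves proc-F blocked (short on R3); proc-C alone leaves proc-F blocked (short on R3); proc-E alone leaves proc-F blocked (short on R3); proc-B alone leaves proc-F blocked (short on R3); proc-A alone leaves proc-F blocked (short on R3).
Survivors finish in the order: proc-A, proc-B, proc-H, proc-E. Verifying each step (pool after the aborts first):
  pool = (5, 4, 3)
  proc-A: need (2, 0, 1) fits (5, 4, 3); releases (1, 1, 2), pool now (6, 5, 5)
  proc-B: need (2, 1, 0) fits (6, 5, 5); releases (0, 3, 0), pool now (6, 8, 5)
  proc-H: need (4, 0, 2) fits (6, 8, 5); releases (1, 0, 1), pool now (7, 8, 6)
  proc-E: need (4, 4, 6) fits (7, 8, 6); releases (1, 1, 1), pool now (8, 9, 7)


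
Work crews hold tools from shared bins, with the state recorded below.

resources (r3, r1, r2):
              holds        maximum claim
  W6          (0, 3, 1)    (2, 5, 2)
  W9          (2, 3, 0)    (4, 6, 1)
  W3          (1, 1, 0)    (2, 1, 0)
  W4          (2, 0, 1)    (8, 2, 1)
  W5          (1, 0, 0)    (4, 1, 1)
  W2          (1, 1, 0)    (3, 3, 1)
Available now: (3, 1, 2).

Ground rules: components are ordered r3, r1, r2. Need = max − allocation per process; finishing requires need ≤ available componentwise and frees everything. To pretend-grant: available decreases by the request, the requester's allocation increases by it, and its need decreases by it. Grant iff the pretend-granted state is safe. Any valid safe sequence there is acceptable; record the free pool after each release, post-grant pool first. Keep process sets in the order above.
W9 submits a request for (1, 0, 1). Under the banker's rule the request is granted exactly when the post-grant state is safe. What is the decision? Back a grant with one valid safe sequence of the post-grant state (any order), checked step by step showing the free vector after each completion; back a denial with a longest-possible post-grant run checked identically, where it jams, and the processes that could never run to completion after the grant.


GRANT — the state after the grant stays safe, e.g. via W3, W2, W9, W4, W6, W5.
Key observation: (2, 1, 1) free after granting still covers W3 first, and each release covers the next.
Step-by-step check of the post-grant state:
  pool = (2, 1, 1)
  run W3 (needs (1, 0, 0), free (2, 1, 1)); after release of (1, 1, 0) the pool is (3, 2, 1)
  run W2 (needs (2, 2, 1), free (3, 2, 1)); after release of (1, 1, 0) the pool is (4, 3, 1)
  run W9 (needs (1, 3, 0), free (4, 3, 1)); after release of (3, 3, 1) the pool is (7, 6, 2)
  run W4 (needs (6, 2, 0), free (7, 6, 2)); after release of (2, 0, 1) the pool is (9, 6, 3)
  run W6 (needs (2, 2, 1), free (9, 6, 3)); after release of (0, 3, 1) the pool is (9, 9, 4)
  run W5 (needs (3, 1, 1), free (9, 9, 4)); after release of (1, 0, 0) the pool is (10, 9, 4)


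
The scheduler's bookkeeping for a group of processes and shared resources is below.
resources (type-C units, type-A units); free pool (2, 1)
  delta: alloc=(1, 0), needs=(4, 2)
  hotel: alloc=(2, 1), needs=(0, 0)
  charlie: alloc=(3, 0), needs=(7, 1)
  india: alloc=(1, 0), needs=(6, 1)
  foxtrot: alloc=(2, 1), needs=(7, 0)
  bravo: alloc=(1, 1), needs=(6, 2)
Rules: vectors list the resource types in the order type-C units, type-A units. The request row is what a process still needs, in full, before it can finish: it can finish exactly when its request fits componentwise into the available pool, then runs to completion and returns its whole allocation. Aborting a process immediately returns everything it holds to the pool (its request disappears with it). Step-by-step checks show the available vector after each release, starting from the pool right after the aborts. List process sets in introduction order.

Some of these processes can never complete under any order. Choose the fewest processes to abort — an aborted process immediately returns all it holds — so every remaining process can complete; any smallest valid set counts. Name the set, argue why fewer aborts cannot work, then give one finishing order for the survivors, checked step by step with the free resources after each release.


Abort bravo.
Key observation: india was stuck for good until bravo gave back (1, 1); in the order shown it finishes at step 3.
Minimality: the empty abort set fails — the state is deadlocked as it stands.
One survivor order: hotel, delta, india, foxtrot, charlie. Walking it through (post-abort pool first):
  pool = (3, 2)
  hotel: need (0, 0) fits (3, 2); releases (2, 1), pool now (5, 3)
  delta: need (4, 2) fits (5, 3); releases (1, 0), pool now (6, 3)
  india: need (6, 1) fits (6, 3); releases (1, 0), pool now (7, 3)
  foxtrot: need (7, 0) fits (7, 3); releases (2, 1), pool now (9, 4)
  charlie: need (7, 1) fits (9, 4); releases (3, 0), pool now (12, 4)


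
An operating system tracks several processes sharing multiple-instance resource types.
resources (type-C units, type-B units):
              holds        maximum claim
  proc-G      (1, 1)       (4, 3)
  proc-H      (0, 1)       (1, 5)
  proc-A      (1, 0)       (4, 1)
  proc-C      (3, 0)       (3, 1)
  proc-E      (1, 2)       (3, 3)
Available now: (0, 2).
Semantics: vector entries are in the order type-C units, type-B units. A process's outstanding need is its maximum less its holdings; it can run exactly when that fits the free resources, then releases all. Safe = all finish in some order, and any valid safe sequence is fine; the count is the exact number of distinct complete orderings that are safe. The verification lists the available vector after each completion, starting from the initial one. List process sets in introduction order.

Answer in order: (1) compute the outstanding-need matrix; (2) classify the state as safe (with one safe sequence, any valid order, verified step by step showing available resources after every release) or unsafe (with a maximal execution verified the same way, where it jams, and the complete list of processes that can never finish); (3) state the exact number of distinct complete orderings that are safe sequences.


(1) Remaining need (order type-C units, type-B units):
  proc-G: (3, 2)
  proc-H: (1, 4)
  proc-A: (3, 1)
  proc-C: (0, 1)
  proc-E: (2, 1)
(2) The state is SAFE; one workable sequence: proc-C, proc-A, proc-E, proc-H, proc-G.
Key observation: the order's first zero-slack moment is proc-A ((3, 1) needed, (3, 2) free — a requested resource with nothing to spare).
Check, step by step:
  pool = (0, 2)
  proc-C: need (0, 1) fits (0, 2); releases (3, 0), pool now (3, 2)
  proc-A: need (3, 1) fits (3, 2); releases (1, 0), pool now (4, 2)
  proc-E: need (2, 1) fits (4, 2); releases (1, 2), pool now (5, 4)
  proc-H: need (1, 4) fits (5, 4); releases (0, 1), pool now (5, 5)
  proc-G: need (3, 2) fits (5, 5); releases (1, 1), pool now (6, 6)
(3) The exact count: 12 of the possible complete orderings are safe sequences.


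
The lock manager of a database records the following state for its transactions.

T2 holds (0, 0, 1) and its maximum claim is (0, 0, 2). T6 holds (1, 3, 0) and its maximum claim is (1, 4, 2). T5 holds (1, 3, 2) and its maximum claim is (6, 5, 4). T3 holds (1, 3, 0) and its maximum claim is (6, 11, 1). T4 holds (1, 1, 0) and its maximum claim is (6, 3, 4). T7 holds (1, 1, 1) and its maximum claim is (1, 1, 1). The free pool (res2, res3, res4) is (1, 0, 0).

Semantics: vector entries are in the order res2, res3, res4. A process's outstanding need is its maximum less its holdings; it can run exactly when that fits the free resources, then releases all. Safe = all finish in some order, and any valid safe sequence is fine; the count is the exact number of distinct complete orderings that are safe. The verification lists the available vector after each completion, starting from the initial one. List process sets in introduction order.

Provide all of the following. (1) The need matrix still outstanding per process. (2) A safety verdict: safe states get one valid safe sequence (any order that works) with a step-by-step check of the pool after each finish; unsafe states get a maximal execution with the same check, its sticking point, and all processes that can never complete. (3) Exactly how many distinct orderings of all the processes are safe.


(1) Remaining need (order res2, res3, res4):
  T2: (0, 0, 1)
  T6: (0, 1, 2)
  T5: (5, 2, 2)
  T3: (5, 8, 1)
  T4: (5, 2, 4)
  T7: (0, 0, 0)
(2) The state is UNSAFE.
Key observation: once T7, T2, T6 finish, the pool peaks at (3, 4, 2) — and every remaining process still needs more res2 than that.
The run T7, T2, T6 cannot be extended any further. Walking it through:
  pool = (1, 0, 0)
  run T7 (needs (0, 0, 0), free (1, 0, 0)); after release of (1, 1, 1) the pool is (2, 1, 1)
  run T2 (needs (0, 0, 1), free (2, 1, 1)); after release of (0, 0, 1) the pool is (2, 1, 2)
  run T6 (needs (0, 1, 2), free (2, 1, 2)); after release of (1, 3, 0) the pool is (3, 4, 2)
  T5 cannot run: need (5, 2, 2) vs free (3, 4, 2) (insufficient res2)
  T3 cannot run: need (5, 8, 1) vs free (3, 4, 2) (insufficient res2 and res3)
  T4 cannot run: need (5, 2, 4) vs free (3, 4, 2) (insufficient res2 and res4)
Permanently blocked: T5, T3 and T4.
(3) Exactly 0 of the possible complete orderings are safe sequences.


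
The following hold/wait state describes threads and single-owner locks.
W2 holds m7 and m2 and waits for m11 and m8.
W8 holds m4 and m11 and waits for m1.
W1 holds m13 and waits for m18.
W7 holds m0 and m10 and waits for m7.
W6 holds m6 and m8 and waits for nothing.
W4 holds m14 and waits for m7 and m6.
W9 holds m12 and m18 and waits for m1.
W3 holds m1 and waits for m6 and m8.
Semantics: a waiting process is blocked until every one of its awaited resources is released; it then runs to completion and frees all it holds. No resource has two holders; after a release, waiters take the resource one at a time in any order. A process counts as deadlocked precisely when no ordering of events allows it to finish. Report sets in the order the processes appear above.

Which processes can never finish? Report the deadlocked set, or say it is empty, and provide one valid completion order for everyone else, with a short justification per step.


No process is deadlocked.
Key observation: no waiting chain loops back on itself — every chain ends at a process that waits on nothing, so everyone eventually runs.
A valid finishing order for the others: W6, W3, W8, W2, W9, W1, W4, W7.
Verifying each step:
  run W6 (it waits on nothing); releases m6 and m8
  run W3 (all its waits — m6 and m8 — are resolved); releases m1
  run W8 (all its waits — m1 — are resolved); releases m4 and m11
  run W2 (all its waits — m11 and m8 — are resolved); releases m7 and m2
  run W9 (all its waits — m1 — are resolved); releases m12 and m18
  run W1 (all its waits — m18 — are resolved); releases m13
  run W4 (all its waits — m7 and m6 — are resolved); releases m14
  run W7 (all its waits — m7 — are resolved); releases m0 and m10


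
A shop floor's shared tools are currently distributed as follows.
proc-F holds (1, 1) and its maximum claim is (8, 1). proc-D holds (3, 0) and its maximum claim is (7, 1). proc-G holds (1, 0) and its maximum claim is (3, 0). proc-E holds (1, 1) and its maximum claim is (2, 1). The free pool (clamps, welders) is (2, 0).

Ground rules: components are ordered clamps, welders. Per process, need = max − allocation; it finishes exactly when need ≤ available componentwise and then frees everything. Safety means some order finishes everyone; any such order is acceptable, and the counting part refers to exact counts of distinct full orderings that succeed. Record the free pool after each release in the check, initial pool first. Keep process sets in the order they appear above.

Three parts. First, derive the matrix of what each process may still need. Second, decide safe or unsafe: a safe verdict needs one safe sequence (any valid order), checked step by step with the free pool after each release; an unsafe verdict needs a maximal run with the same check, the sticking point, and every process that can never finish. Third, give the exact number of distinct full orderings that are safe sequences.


(1) Need matrix, components ordered clamps, welders:
  proc-F: (7, 0)
  proc-D: (4, 1)
  proc-G: (2, 0)
  proc-E: (1, 0)
(2) SAFE — a valid safe sequence is proc-G, proc-E, proc-D, proc-F.
Key observation: proc-G marks the first exact bind of the order: its need (2, 0) fits the free (2, 0) with zero slack on a requested resource.
Walking it through:
  pool = (2, 0)
  proc-G needs (2, 0) <= (2, 0) -> finishes; pool += (1, 0) = (3, 0)
  proc-E needs (1, 0) <= (3, 0) -> finishes; pool += (1, 1) = (4, 1)
  proc-D needs (4, 1) <= (4, 1) -> finishes; pool += (3, 0) = (7, 1)
  proc-F needs (7, 0) <= (7, 1) -> finishes; pool += (1, 1) = (8, 2)
(3) The exact count: 2 of the possible complete orderings are safe sequences.


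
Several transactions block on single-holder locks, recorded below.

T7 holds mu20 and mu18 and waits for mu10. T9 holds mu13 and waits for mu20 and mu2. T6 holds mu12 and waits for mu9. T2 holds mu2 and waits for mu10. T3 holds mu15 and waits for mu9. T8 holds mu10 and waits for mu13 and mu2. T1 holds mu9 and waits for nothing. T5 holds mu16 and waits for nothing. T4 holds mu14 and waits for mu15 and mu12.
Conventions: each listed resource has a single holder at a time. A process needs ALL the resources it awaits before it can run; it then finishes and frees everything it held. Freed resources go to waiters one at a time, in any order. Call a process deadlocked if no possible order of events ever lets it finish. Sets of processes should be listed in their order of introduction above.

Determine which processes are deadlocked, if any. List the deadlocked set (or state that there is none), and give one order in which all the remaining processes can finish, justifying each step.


The deadlocked set is T7, T9, T2 and T8.
Key observation: nobody on the ring T7 -> T8 -> T9 -> T7 can start until another member finishes, which never happens; T2 is caught in further circular waits.
The rest can finish in the order T1, T5, T3, T6, T4.
Walking it through:
  T1 waits on nothing -> runs at once and releases mu9
  T5 waits on nothing -> runs at once and releases mu16
  T3: everything it awaited (mu9) is free; runs, freeing mu15
  T6: everything it awaited (mu9) is free; runs, freeing mu12
  T4: everything it awaited (mu15 and mu12) is free; runs, freeing mu14
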